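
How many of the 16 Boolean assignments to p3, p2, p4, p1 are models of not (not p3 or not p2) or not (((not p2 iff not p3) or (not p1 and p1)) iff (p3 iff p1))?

10

Initial set: {T (not (not p3 or not p2) or not (((not p2 iff not p3) or (not p1 and p1)) iff (p3 iff p1)))}.
T (not (not p3 or not p2) or not (((not p2 iff not p3) or (not p1 and p1)) iff (p3 iff p1))): β-rule — branch into T not (not p3 or not p2)  //  T not (((not p2 iff not p3) or (not p1 and p1)) iff (p3 iff p1)).
  branch 1 (add T not (not p3 or not p2)):
    T not (not p3 or not p2): α-rule — add F not p3, F not p2.
    ○ open, literals {p2=true, p3=true}.
  branch 2 (add T not (((not p2 iff not p3) or (not p1 and p1)) iff (p3 iff p1))):
    T not (((not p2 iff not p3) or (not p1 and p1)) iff (p3 iff p1)): β-rule — branch into T ((not p2 iff not p3) or (not p1 and p1)), F (p3 iff p1)  //  F ((not p2 iff not p3) or (not p1 and p1)), T (p3 iff p1).
      branch 2.1 (add T ((not p2 iff not p3) or (not p1 and p1)), F (p3 iff p1)):
        T ((not p2 iff not p3) or (not p1 and p1)): β-rule — branch into T (not p2 iff not p3)  //  T (not p1 and p1).
          branch 2.1.1 (add T (not p2 iff not p3)):
            F (p3 iff p1): β-rule — branch into T p3, F p1  //  F p3, T p1.
              branch 2.1.1.1 (add T p3, F p1):
                T (not p2 iff not p3): β-rule — branch into T not p2, T not p3  //  F not p2, F not p3.
                  branch 2.1.1.1.1 (add T not p2, T not p3):
                    × closes — contains both p3 and not p3.
                  branch 2.1.1.1.2 (add F not p2, F not p3):
                    ○ open, literals {p1=false, p2=true, p3=true}.
              branch 2.1.1.2 (add F p3, T p1):
                T (not p2 iff not p3): β-rule — branch into T not p2, T not p3  //  F not p2, F not p3.
                  branch 2.1.1.2.1 (add T not p2, T not p3):
                    ○ open, literals {p1=true, p2=false, p3=false}.
                  branch 2.1.1.2.2 (add F not p2, F not p3):
                    × closes — contains both p3 and not p3.
          branch 2.1.2 (add T (not p1 and p1)):
            T (not p1 and p1): α-rule — add T not p1, T p1.
            × closes — contains both p1 and not p1.
      branch 2.2 (add F ((not p2 iff not p3) or (not p1 and p1)), T (p3 iff p1)):
        F ((not p2 iff not p3) or (not p1 and p1)): α-rule — add F (not p2 iff not p3), F (not p1 and p1).
        T (p3 iff p1): β-rule — branch into T p3, T p1  //  F p3, F p1.
          branch 2.2.1 (add T p3, T p1):
            F (not p2 iff not p3): β-rule — branch into T not p2, F not p3  //  F not p2, T not p3.
              branch 2.2.1.1 (add T not p2, F not p3):
                F (not p1 and p1): β-rule — branch into F not p1  //  F p1.
                  branch 2.2.1.1.1 (add F not p1):
                    ○ open, literals {p1=true, p2=false, p3=true}.
                  branch 2.2.1.1.2 (add F p1):
                    × closes — contains both p1 and not p1.
              branch 2.2.1.2 (add F not p2, T not p3):
                × closes — contains both p3 and not p3.
          branch 2.2.2 (add F p3, F p1):
            F (not p2 iff not p3): β-rule — branch into T not p2, F not p3  //  F not p2, T not p3.
              branch 2.2.2.1 (add T not p2, F not p3):
                × closes — contains both p3 and not p3.
              branch 2.2.2.2 (add F not p2, T not p3):
                F (not p1 and p1): β-rule — branch into F not p1  //  F p1.
                  branch 2.2.2.2.1 (add F not p1):
                    × closes — contains both p1 and not p1.
                  branch 2.2.2.2.2 (add F p1):
                    ○ open, literals {p1=false, p2=true, p3=false}.
7 branches closed, 5 open.
Each open branch fixes some atoms; the unmentioned ones are free. Counting distinct full assignments: branch {p2=true, p3=true} (p4, p1) contributes 4 new; branch {p1=false, p2=true, p3=true} (p4) contributes 0 new; branch {p1=true, p2=false, p3=false} (p4) contributes 2 new; branch {p1=true, p2=false, p3=true} (p4) contributes 2 new; branch {p1=false, p2=true, p3=false} (p4) contributes 2 new. Total: 10.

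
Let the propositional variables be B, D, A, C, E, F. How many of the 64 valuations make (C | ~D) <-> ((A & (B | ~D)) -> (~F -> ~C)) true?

42

Initial set: {((C | ~D) <-> ((A & (B | ~D)) -> (~F -> ~C)))}.
((C | ~D) <-> ((A & (B | ~D)) -> (~F -> ~C))): β-rule — branch into (C | ~D), ((A & (B | ~D)) -> (~F -> ~C))  //  ~(C | ~D), ~((A & (B | ~D)) -> (~F -> ~C)).
  branch 1 (add (C | ~D), ((A & (B | ~D)) -> (~F -> ~C))):
    (C | ~D): β-rule — branch into C  //  ~D.
      branch 1.1 (add C):
        ((A & (B | ~D)) -> (~F -> ~C)): β-rule — branch into ~(A & (B | ~D))  //  (~F -> ~C).
          branch 1.1.1 (add ~(A & (B | ~D))):
            ~(A & (B | ~D)): β-rule — branch into ~A  //  ~(B | ~D).
              branch 1.1.1.1 (add ~A):
                ○ open, literals {A=F, C=T}.
              branch 1.1.1.2 (add ~(B | ~D)):
                ~(B | ~D): α-rule — add ~B, ~~D.
                ○ open, literals {B=F, C=T, D=T}.
          branch 1.1.2 (add (~F -> ~C)):
            (~F -> ~C): β-rule — branch into ~~F  //  ~C.
              branch 1.1.2.1 (add ~~F):
                ○ open, literals {C=T, F=T}.
              branch 1.1.2.2 (add ~C):
                × closes — contains both C and ~C.
      branch 1.2 (add ~D):
        ((A & (B | ~D)) -> (~F -> ~C)): β-rule — branch into ~(A & (B | ~D))  //  (~F -> ~C).
          branch 1.2.1 (add ~(A & (B | ~D))):
            ~(A & (B | ~D)): β-rule — branch into ~A  //  ~(B | ~D).
              branch 1.2.1.1 (add ~A):
                ○ open, literals {A=F, D=F}.
              branch 1.2.1.2 (add ~(B | ~D)):
                ~(B | ~D): α-rule — add ~B, ~~D.
                × closes — contains both D and ~D.
          branch 1.2.2 (add (~F -> ~C)):
            (~F -> ~C): β-rule — branch into ~~F  //  ~C.
              branch 1.2.2.1 (add ~~F):
                ○ open, literals {D=F, F=T}.
              branch 1.2.2.2 (add ~C):
                ○ open, literals {C=F, D=F}.
  branch 2 (add ~(C | ~D), ~((A & (B | ~D)) -> (~F -> ~C))):
    ~(C | ~D): α-rule — add ~C, ~~D.
    ~((A & (B | ~D)) -> (~F -> ~C)): α-rule — add (A & (B | ~D)), ~(~F -> ~C).
    (A & (B | ~D)): α-rule — add A, (B | ~D).
    ~(~F -> ~C): α-rule — add ~F, ~~C.
    × closes — contains both C and ~C.
3 branches closed, 6 open.
Each open branch fixes some atoms; the unmentioned ones are free. Counting distinct full assignments: branch {A=F, C=T} (B, D, E, F) contributes 16 new; branch {B=F, C=T, D=T} (A, E, F) contributes 4 new; branch {C=T, F=T} (B, D, A, E) contributes 6 new; branch {A=F, D=F} (B, C, E, F) contributes 8 new; branch {D=F, F=T} (B, A, C, E) contributes 4 new; branch {C=F, D=F} (B, A, E, F) contributes 4 new. Total: 42.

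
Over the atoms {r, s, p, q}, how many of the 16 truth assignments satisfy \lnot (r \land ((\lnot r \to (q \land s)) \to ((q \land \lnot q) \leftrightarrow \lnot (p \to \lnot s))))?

10

Initial set: {\lnot (r \land ((\lnot r \to (q \land s)) \to ((q \land \lnot q) \leftrightarrow \lnot (p \to \lnot s))))}.
\lnot (r \land ((\lnot r \to (q \land s)) \to ((q \land \lnot q) \leftrightarrow \lnot (p \to \lnot s)))): β-rule — branch into \lnot r  //  \lnot ((\lnot r \to (q \land s)) \to ((q \land \lnot q) \leftrightarrow \lnot (p \to \lnot s))).
  branch 1 (add \lnot r):
    ○ open, literals {r=false}.
  branch 2 (add \lnot ((\lnot r \to (q \land s)) \to ((q \land \lnot q) \leftrightarrow \lnot (p \to \lnot s)))):
    \lnot ((\lnot r \to (q \land s)) \to ((q \land \lnot q) \leftrightarrow \lnot (p \to \lnot s))): α-rule — add (\lnot r \to (q \land s)), \lnot ((q \land \lnot q) \leftrightarrow \lnot (p \to \lnot s)).
    (\lnot r \to (q \land s)): β-rule — branch into \lnot \lnot r  //  (q \land s).
      branch 2.1 (add \lnot \lnot r):
        \lnot ((q \land \lnot q) \leftrightarrow \lnot (p \to \lnot s)): β-rule — branch into (q \land \lnot q), \lnot \lnot (p \to \lnot s)  //  \lnot (q \land \lnot q), \lnot (p \to \lnot s).
          branch 2.1.1 (add (q \land \lnot q), \lnot \lnot (p \to \lnot s)):
            (q \land \lnot q): α-rule — add q, \lnot q.
            × closes — contains both q and \lnot q.
          branch 2.1.2 (add \lnot (q \land \lnot q), \lnot (p \to \lnot s)):
            \lnot (p \to \lnot s): α-rule — add p, \lnot \lnot s.
            \lnot (q \land \lnot q): β-rule — branch into \lnot q  //  \lnot \lnot q.
              branch 2.1.2.1 (add \lnot q):
                ○ open, literals {p=true, q=false, r=true, s=true}.
              branch 2.1.2.2 (add \lnot \lnot q):
                ○ open, literals {p=true, q=true, r=true, s=true}.
      branch 2.2 (add (q \land s)):
        (q \land s): α-rule — add q, s.
        \lnot ((q \land \lnot q) \leftrightarrow \lnot (p \to \lnot s)): β-rule — branch into (q \land \lnot q), \lnot \lnot (p \to \lnot s)  //  \lnot (q \land \lnot q), \lnot (p \to \lnot s).
          branch 2.2.1 (add (q \land \lnot q), \lnot \lnot (p \to \lnot s)):
            (q \land \lnot q): α-rule — add q, \lnot q.
            × closes — contains both q and \lnot q.
          branch 2.2.2 (add \lnot (q \land \lnot q), \lnot (p \to \lnot s)):
            \lnot (p \to \lnot s): α-rule — add p, \lnot \lnot s.
            \lnot (q \land \lnot q): β-rule — branch into \lnot q  //  \lnot \lnot q.
              branch 2.2.2.1 (add \lnot q):
                × closes — contains both q and \lnot q.
              branch 2.2.2.2 (add \lnot \lnot q):
                ○ open, literals {p=true, q=true, s=true}.
3 branches closed, 4 open.
Each open branch fixes some atoms; the unmentioned ones are free. Counting distinct full assignments: branch {r=false} (s, p, q) contributes 8 new; branch {p=true, q=false, r=true, s=true} (none free) contributes 1 new; branch {p=true, q=true, r=true, s=true} (none free) contributes 1 new; branch {p=true, q=true, s=true} (r) contributes 0 new. Total: 10.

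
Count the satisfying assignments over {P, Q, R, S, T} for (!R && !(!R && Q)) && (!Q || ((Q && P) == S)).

8

Initial set: {((!R && !(!R && Q)) && (!Q || ((Q && P) == S)))}.
((!R && !(!R && Q)) && (!Q || ((Q && P) == S))): α-rule — add (!R && !(!R && Q)), (!Q || ((Q && P) == S)).
(!R && !(!R && Q)): α-rule — add !R, !(!R && Q).
(!Q || ((Q && P) == S)): β-rule — branch into !Q  //  ((Q && P) == S).
  branch 1 (add !Q):
    !(!R && Q): β-rule — branch into !!R  //  !Q.
      branch 1.1 (add !!R):
        × closes — contains both R and !R.
      branch 1.2 (add !Q):
        ○ open, literals {Q=F, R=F}.
  branch 2 (add ((Q && P) == S)):
    !(!R && Q): β-rule — branch into !!R  //  !Q.
      branch 2.1 (add !!R):
        × closes — contains both R and !R.
      branch 2.2 (add !Q):
        ((Q && P) == S): β-rule — branch into (Q && P), S  //  !(Q && P), !S.
          branch 2.2.1 (add (Q && P), S):
            (Q && P): α-rule — add Q, P.
            × closes — contains both Q and !Q.
          branch 2.2.2 (add !(Q && P), !S):
            !(Q && P): β-rule — branch into !Q  //  !P.
              branch 2.2.2.1 (add !Q):
                ○ open, literals {Q=F, R=F, S=F}.
              branch 2.2.2.2 (add !P):
                ○ open, literals {P=F, Q=F, R=F, S=F}.
3 branches closed, 3 open.
Each open branch fixes some atoms; the unmentioned ones are free. Counting distinct full assignments: branch {Q=F, R=F} (P, S, T) contributes 8 new; branch {Q=F, R=F, S=F} (P, T) contributes 0 new; branch {P=F, Q=F, R=F, S=F} (T) contributes 0 new. Total: 8.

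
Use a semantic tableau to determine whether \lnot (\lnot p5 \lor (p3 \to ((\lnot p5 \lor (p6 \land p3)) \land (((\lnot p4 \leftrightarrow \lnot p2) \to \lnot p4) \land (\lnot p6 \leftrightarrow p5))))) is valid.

Assume the negation and expand:
Initial set: {F \lnot (\lnot p5 \lor (p3 \to ((\lnot p5 \lor (p6 \land p3)) \land (((\lnot p4 \leftrightarrow \lnot p2) \to \lnot p4) \land (\lnot p6 \leftrightarrow p5)))))}.
F \lnot (\lnot p5 \lor (p3 \to ((\lnot p5 \lor (p6 \land p3)) \land (((\lnot p4 \leftrightarrow \lnot p2) \to \lnot p4) \land (\lnot p6 \leftrightarrow p5))))): β-rule — branch into T \lnot p5  //  T (p3 \to ((\lnot p5 \lor (p6 \land p3)) \land (((\lnot p4 \leftrightarrow \lnot p2) \to \lnot p4) \land (\lnot p6 \leftrightarrow p5)))).
  branch 1 (add T \lnot p5):
    ○ open, literals {p5=false}.
  branch 2 (add T (p3 \to ((\lnot p5 \lor (p6 \land p3)) \land (((\lnot p4 \leftrightarrow \lnot p2) \to \lnot p4) \land (\lnot p6 \leftrightarrow p5))))):
    T (p3 \to ((\lnot p5 \lor (p6 \land p3)) \land (((\lnot p4 \leftrightarrow \lnot p2) \to \lnot p4) \land (\lnot p6 \leftrightarrow p5)))): β-rule — branch into F p3  //  T ((\lnot p5 \lor (p6 \land p3)) \land (((\lnot p4 \leftrightarrow \lnot p2) \to \lnot p4) \land (\lnot p6 \leftrightarrow p5))).
      branch 2.1 (add F p3):
        ○ open, literals {p3=false}.
      branch 2.2 (add T ((\lnot p5 \lor (p6 \land p3)) \land (((\lnot p4 \leftrightarrow \lnot p2) \to \lnot p4) \land (\lnot p6 \leftrightarrow p5)))):
        T ((\lnot p5 \lor (p6 \land p3)) \land (((\lnot p4 \leftrightarrow \lnot p2) \to \lnot p4) \land (\lnot p6 \leftrightarrow p5))): α-rule — add T (\lnot p5 \lor (p6 \land p3)), T (((\lnot p4 \leftrightarrow \lnot p2) \to \lnot p4) \land (\lnot p6 \leftrightarrow p5)).
        T (((\lnot p4 \leftrightarrow \lnot p2) \to \lnot p4) \land (\lnot p6 \leftrightarrow p5)): α-rule — add T ((\lnot p4 \leftrightarrow \lnot p2) \to \lnot p4), T (\lnot p6 \leftrightarrow p5).
        T (\lnot p5 \lor (p6 \land p3)): β-rule — branch into T \lnot p5  //  T (p6 \land p3).
          branch 2.2.1 (add T \lnot p5):
            T ((\lnot p4 \leftrightarrow \lnot p2) \to \lnot p4): β-rule — branch into F (\lnot p4 \leftrightarrow \lnot p2)  //  T \lnot p4.
              branch 2.2.1.1 (add F (\lnot p4 \leftrightarrow \lnot p2)):
                T (\lnot p6 \leftrightarrow p5): β-rule — branch into T \lnot p6, T p5  //  F \lnot p6, F p5.
                  branch 2.2.1.1.1 (add T \lnot p6, T p5):
                    × closes — contains both p5 and \lnot p5.
                  branch 2.2.1.1.2 (add F \lnot p6, F p5):
                    F (\lnot p4 \leftrightarrow \lnot p2): β-rule — branch into T \lnot p4, F \lnot p2  //  F \lnot p4, T \lnot p2.
                      branch 2.2.1.1.2.1 (add T \lnot p4, F \lnot p2):
                        ○ open, literals {p2=true, p4=false, p5=false, p6=true}.
                      branch 2.2.1.1.2.2 (add F \lnot p4, T \lnot p2):
                        ○ open, literals {p2=false, p4=true, p5=false, p6=true}.
              branch 2.2.1.2 (add T \lnot p4):
                T (\lnot p6 \leftrightarrow p5): β-rule — branch into T \lnot p6, T p5  //  F \lnot p6, F p5.
                  branch 2.2.1.2.1 (add T \lnot p6, T p5):
                    × closes — contains both p5 and \lnot p5.
                  branch 2.2.1.2.2 (add F \lnot p6, F p5):
                    ○ open, literals {p4=false, p5=false, p6=true}.
          branch 2.2.2 (add T (p6 \land p3)):
            T (p6 \land p3): α-rule — add T p6, T p3.
            T ((\lnot p4 \leftrightarrow \lnot p2) \to \lnot p4): β-rule — branch into F (\lnot p4 \leftrightarrow \lnot p2)  //  T \lnot p4.
              branch 2.2.2.1 (add F (\lnot p4 \leftrightarrow \lnot p2)):
                T (\lnot p6 \leftrightarrow p5): β-rule — branch into T \lnot p6, T p5  //  F \lnot p6, F p5.
                  branch 2.2.2.1.1 (add T \lnot p6, T p5):
                    × closes — contains both p6 and \lnot p6.
                  branch 2.2.2.1.2 (add F \lnot p6, F p5):
                    F (\lnot p4 \leftrightarrow \lnot p2): β-rule — branch into T \lnot p4, F \lnot p2  //  F \lnot p4, T \lnot p2.
                      branch 2.2.2.1.2.1 (add T \lnot p4, F \lnot p2):
                        ○ open, literals {p2=true, p3=true, p4=false, p5=false, p6=true}.
                      branch 2.2.2.1.2.2 (add F \lnot p4, T \lnot p2):
                        ○ open, literals {p2=false, p3=true, p4=true, p5=false, p6=true}.
              branch 2.2.2.2 (add T \lnot p4):
                T (\lnot p6 \leftrightarrow p5): β-rule — branch into T \lnot p6, T p5  //  F \lnot p6, F p5.
                  branch 2.2.2.2.1 (add T \lnot p6, T p5):
                    × closes — contains both p6 and \lnot p6.
                  branch 2.2.2.2.2 (add F \lnot p6, F p5):
                    ○ open, literals {p3=true, p4=false, p5=false, p6=true}.
4 branches closed, 8 open.
An open branch gives a countermodel: p5=false (unmentioned atoms arbitrary); under it the original formula is false.

Not valid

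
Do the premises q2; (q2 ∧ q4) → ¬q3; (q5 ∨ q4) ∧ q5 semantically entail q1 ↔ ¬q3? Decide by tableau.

No

Initial set: {q2; ((q2 ∧ q4) → ¬q3); ((q5 ∨ q4) ∧ q5); ¬(q1 ↔ ¬q3)}.
((q5 ∨ q4) ∧ q5): α-rule — add (q5 ∨ q4), q5.
((q2 ∧ q4) → ¬q3): β-rule — branch into ¬(q2 ∧ q4)  //  ¬q3.
  branch 1 (add ¬(q2 ∧ q4)):
    ¬(q1 ↔ ¬q3): β-rule — branch into q1, ¬¬q3  //  ¬q1, ¬q3.
      branch 1.1 (add q1, ¬¬q3):
        (q5 ∨ q4): β-rule — branch into q5  //  q4.
          branch 1.1.1 (add q5):
            ¬(q2 ∧ q4): β-rule — branch into ¬q2  //  ¬q4.
              branch 1.1.1.1 (add ¬q2):
                × closes — contains both q2 and ¬q2.
              branch 1.1.1.2 (add ¬q4):
                ○ open, literals {q1=1, q2=1, q3=1, q4=0, q5=1}.
          branch 1.1.2 (add q4):
            ¬(q2 ∧ q4): β-rule — branch into ¬q2  //  ¬q4.
              branch 1.1.2.1 (add ¬q2):
                × closes — contains both q2 and ¬q2.
              branch 1.1.2.2 (add ¬q4):
                × closes — contains both q4 and ¬q4.
      branch 1.2 (add ¬q1, ¬q3):
        (q5 ∨ q4): β-rule — branch into q5  //  q4.
          branch 1.2.1 (add q5):
            ¬(q2 ∧ q4): β-rule — branch into ¬q2  //  ¬q4.
              branch 1.2.1.1 (add ¬q2):
                × closes — contains both q2 and ¬q2.
              branch 1.2.1.2 (add ¬q4):
                ○ open, literals {q1=0, q2=1, q3=0, q4=0, q5=1}.
          branch 1.2.2 (add q4):
            ¬(q2 ∧ q4): β-rule — branch into ¬q2  //  ¬q4.
              branch 1.2.2.1 (add ¬q2):
                × closes — contains both q2 and ¬q2.
              branch 1.2.2.2 (add ¬q4):
                × closes — contains both q4 and ¬q4.
  branch 2 (add ¬q3):
    ¬(q1 ↔ ¬q3): β-rule — branch into q1, ¬¬q3  //  ¬q1, ¬q3.
      branch 2.1 (add q1, ¬¬q3):
        × closes — contains both q3 and ¬q3.
      branch 2.2 (add ¬q1, ¬q3):
        (q5 ∨ q4): β-rule — branch into q5  //  q4.
          branch 2.2.1 (add q5):
            ○ open, literals {q1=0, q2=1, q3=0, q5=1}.
          branch 2.2.2 (add q4):
            ○ open, literals {q1=0, q2=1, q3=0, q4=1, q5=1}.
7 branches closed, 4 open.
An open branch gives a countermodel: q1=1, q2=1, q3=1, q4=0, q5=1 (unmentioned atoms arbitrary); the premises hold there but the conclusion fails.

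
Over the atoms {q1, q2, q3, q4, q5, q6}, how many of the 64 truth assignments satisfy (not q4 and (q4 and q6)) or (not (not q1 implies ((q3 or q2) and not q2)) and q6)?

12

Initial set: {((not q4 and (q4 and q6)) or (not (not q1 implies ((q3 or q2) and not q2)) and q6))}.
((not q4 and (q4 and q6)) or (not (not q1 implies ((q3 or q2) and not q2)) and q6)): β-rule — branch into (not q4 and (q4 and q6))  //  (not (not q1 implies ((q3 or q2) and not q2)) and q6).
  branch 1 (add (not q4 and (q4 and q6))):
    (not q4 and (q4 and q6)): α-rule — add not q4, (q4 and q6).
    (q4 and q6): α-rule — add q4, q6.
    × closes — contains both q4 and not q4.
  branch 2 (add (not (not q1 implies ((q3 or q2) and not q2)) and q6)):
    (not (not q1 implies ((q3 or q2) and not q2)) and q6): α-rule — add not (not q1 implies ((q3 or q2) and not q2)), q6.
    not (not q1 implies ((q3 or q2) and not q2)): α-rule — add not q1, not ((q3 or q2) and not q2).
    not ((q3 or q2) and not q2): β-rule — branch into not (q3 or q2)  //  not not q2.
      branch 2.1 (add not (q3 or q2)):
        not (q3 or q2): α-rule — add not q3, not q2.
        ○ open, literals {q1=F, q2=F, q3=F, q6=T}.
      branch 2.2 (add not not q2):
        ○ open, literals {q1=F, q2=T, q6=T}.
1 branch closed, 2 open.
Each open branch fixes some atoms; the unmentioned ones are free. Counting distinct full assignments: branch {q1=F, q2=F, q3=F, q6=T} (q4, q5) contributes 4 new; branch {q1=F, q2=T, q6=T} (q3, q4, q5) contributes 8 new. Total: 12.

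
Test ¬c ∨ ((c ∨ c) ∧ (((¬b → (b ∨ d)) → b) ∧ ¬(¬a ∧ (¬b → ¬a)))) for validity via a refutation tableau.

Not valid

Assume the negation and expand:
Initial set: {¬(¬c ∨ ((c ∨ c) ∧ (((¬b → (b ∨ d)) → b) ∧ ¬(¬a ∧ (¬b → ¬a)))))}.
¬(¬c ∨ ((c ∨ c) ∧ (((¬b → (b ∨ d)) → b) ∧ ¬(¬a ∧ (¬b → ¬a))))): α-rule — add ¬¬c, ¬((c ∨ c) ∧ (((¬b → (b ∨ d)) → b) ∧ ¬(¬a ∧ (¬b → ¬a)))).
¬((c ∨ c) ∧ (((¬b → (b ∨ d)) → b) ∧ ¬(¬a ∧ (¬b → ¬a)))): β-rule — branch into ¬(c ∨ c)  //  ¬(((¬b → (b ∨ d)) → b) ∧ ¬(¬a ∧ (¬b → ¬a))).
  branch 1 (add ¬(c ∨ c)):
    ¬(c ∨ c): α-rule — add ¬c, ¬c.
    × closes — contains both c and ¬c.
  branch 2 (add ¬(((¬b → (b ∨ d)) → b) ∧ ¬(¬a ∧ (¬b → ¬a)))):
    ¬(((¬b → (b ∨ d)) → b) ∧ ¬(¬a ∧ (¬b → ¬a))): β-rule — branch into ¬((¬b → (b ∨ d)) → b)  //  ¬¬(¬a ∧ (¬b → ¬a)).
      branch 2.1 (add ¬((¬b → (b ∨ d)) → b)):
        ¬((¬b → (b ∨ d)) → b): α-rule — add (¬b → (b ∨ d)), ¬b.
        (¬b → (b ∨ d)): β-rule — branch into ¬¬b  //  (b ∨ d).
          branch 2.1.1 (add ¬¬b):
            × closes — contains both b and ¬b.
          branch 2.1.2 (add (b ∨ d)):
            (b ∨ d): β-rule — branch into b  //  d.
              branch 2.1.2.1 (add b):
                × closes — contains both b and ¬b.
              branch 2.1.2.2 (add d):
                ○ open, literals {b=0, c=1, d=1}.
      branch 2.2 (add ¬¬(¬a ∧ (¬b → ¬a))):
        ¬¬(¬a ∧ (¬b → ¬a)): α-rule — add ¬a, (¬b → ¬a).
        (¬b → ¬a): β-rule — branch into ¬¬b  //  ¬a.
          branch 2.2.1 (add ¬¬b):
            ○ open, literals {a=0, b=1, c=1}.
          branch 2.2.2 (add ¬a):
            ○ open, literals {a=0, c=1}.
3 branches closed, 3 open.
An open branch gives a countermodel: b=0, c=1, d=1 (unmentioned atoms arbitrary); under it the original formula is false.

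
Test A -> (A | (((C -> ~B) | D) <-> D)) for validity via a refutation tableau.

Valid

Assume the negation and expand:
Initial set: {F (A -> (A | (((C -> ~B) | D) <-> D)))}.
F (A -> (A | (((C -> ~B) | D) <-> D))): α-rule — add T A, F (A | (((C -> ~B) | D) <-> D)).
F (A | (((C -> ~B) | D) <-> D)): α-rule — add F A, F (((C -> ~B) | D) <-> D).
× closes — contains both A and ~A.
All 1 branch closes.
Every branch closed, so the negation is unsatisfiable and the formula is valid.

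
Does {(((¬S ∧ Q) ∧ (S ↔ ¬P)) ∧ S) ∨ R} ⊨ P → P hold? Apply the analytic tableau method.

Yes

Initial set: {((((¬S ∧ Q) ∧ (S ↔ ¬P)) ∧ S) ∨ R); ¬(P → P)}.
¬(P → P): α-rule — add P, ¬P.
× closes — contains both P and ¬P.
All 1 branch closes.
Every branch closed, so the premises entail the conclusion.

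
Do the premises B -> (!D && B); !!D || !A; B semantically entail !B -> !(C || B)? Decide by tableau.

Yes

Initial set: {T (B -> (!D && B)); T (!!D || !A); T B; F (!B -> !(C || B))}.
F (!B -> !(C || B)): α-rule — add T !B, F !(C || B).
× closes — contains both B and !B.
All 1 branch closes.
Every branch closed, so the premises entail the conclusion.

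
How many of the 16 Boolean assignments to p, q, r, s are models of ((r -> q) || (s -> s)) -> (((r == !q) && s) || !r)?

10

Initial set: {(((r -> q) || (s -> s)) -> (((r == !q) && s) || !r))}.
(((r -> q) || (s -> s)) -> (((r == !q) && s) || !r)): β-rule — branch into !((r -> q) || (s -> s))  //  (((r == !q) && s) || !r).
  branch 1 (add !((r -> q) || (s -> s))):
    !((r -> q) || (s -> s)): α-rule — add !(r -> q), !(s -> s).
    !(r -> q): α-rule — add r, !q.
    !(s -> s): α-rule — add s, !s.
    × closes — contains both s and !s.
  branch 2 (add (((r == !q) && s) || !r)):
    (((r == !q) && s) || !r): β-rule — branch into ((r == !q) && s)  //  !r.
      branch 2.1 (add ((r == !q) && s)):
        ((r == !q) && s): α-rule — add (r == !q), s.
        (r == !q): β-rule — branch into r, !q  //  !r, !!q.
          branch 2.1.1 (add r, !q):
            ○ open, literals {q=false, r=true, s=true}.
          branch 2.1.2 (add !r, !!q):
            ○ open, literals {q=true, r=false, s=true}.
      branch 2.2 (add !r):
        ○ open, literals {r=false}.
1 branch closed, 3 open.
Each open branch fixes some atoms; the unmentioned ones are free. Counting distinct full assignments: branch {q=false, r=true, s=true} (p) contributes 2 new; branch {q=true, r=false, s=true} (p) contributes 2 new; branch {r=false} (p, q, s) contributes 6 new. Total: 10.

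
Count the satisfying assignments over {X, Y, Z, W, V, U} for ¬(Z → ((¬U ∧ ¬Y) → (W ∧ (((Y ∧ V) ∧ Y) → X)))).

Initial set: {¬(Z → ((¬U ∧ ¬Y) → (W ∧ (((Y ∧ V) ∧ Y) → X))))}.
¬(Z → ((¬U ∧ ¬Y) → (W ∧ (((Y ∧ V) ∧ Y) → X)))): α-rule — add Z, ¬((¬U ∧ ¬Y) → (W ∧ (((Y ∧ V) ∧ Y) → X))).
¬((¬U ∧ ¬Y) → (W ∧ (((Y ∧ V) ∧ Y) → X))): α-rule — add (¬U ∧ ¬Y), ¬(W ∧ (((Y ∧ V) ∧ Y) → X)).
(¬U ∧ ¬Y): α-rule — add ¬U, ¬Y.
¬(W ∧ (((Y ∧ V) ∧ Y) → X)): β-rule — branch into ¬W  //  ¬(((Y ∧ V) ∧ Y) → X).
  branch 1 (add ¬W):
    ○ open, literals {U=0, W=0, Y=0, Z=1}.
  branch 2 (add ¬(((Y ∧ V) ∧ Y) → X)):
    ¬(((Y ∧ V) ∧ Y) → X): α-rule — add ((Y ∧ V) ∧ Y), ¬X.
    ((Y ∧ V) ∧ Y): α-rule — add (Y ∧ V), Y.
    × closes — contains both Y and ¬Y.
1 branch closed, 1 open.
Each open branch fixes some atoms; the unmentioned ones are free. Counting distinct full assignments: branch {U=0, W=0, Y=0, Z=1} (X, V) contributes 4 new. Total: 4.

4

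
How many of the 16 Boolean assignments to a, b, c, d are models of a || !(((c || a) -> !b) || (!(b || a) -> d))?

8

Initial set: {(a || !(((c || a) -> !b) || (!(b || a) -> d)))}.
(a || !(((c || a) -> !b) || (!(b || a) -> d))): β-rule — branch into a  //  !(((c || a) -> !b) || (!(b || a) -> d)).
  branch 1 (add a):
    ○ open, literals {a=true}.
  branch 2 (add !(((c || a) -> !b) || (!(b || a) -> d))):
    !(((c || a) -> !b) || (!(b || a) -> d)): α-rule — add !((c || a) -> !b), !(!(b || a) -> d).
    !((c || a) -> !b): α-rule — add (c || a), !!b.
    !(!(b || a) -> d): α-rule — add !(b || a), !d.
    !(b || a): α-rule — add !b, !a.
    × closes — contains both b and !b.
1 branch closed, 1 open.
Each open branch fixes some atoms; the unmentioned ones are free. Counting distinct full assignments: branch {a=true} (b, c, d) contributes 8 new. Total: 8.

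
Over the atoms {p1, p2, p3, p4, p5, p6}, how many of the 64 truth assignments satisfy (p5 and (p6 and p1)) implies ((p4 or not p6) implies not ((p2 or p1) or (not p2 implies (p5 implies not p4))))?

60

Initial set: {((p5 and (p6 and p1)) implies ((p4 or not p6) implies not ((p2 or p1) or (not p2 implies (p5 implies not p4)))))}.
((p5 and (p6 and p1)) implies ((p4 or not p6) implies not ((p2 or p1) or (not p2 implies (p5 implies not p4))))): β-rule — branch into not (p5 and (p6 and p1))  //  ((p4 or not p6) implies not ((p2 or p1) or (not p2 implies (p5 implies not p4)))).
  branch 1 (add not (p5 and (p6 and p1))):
    not (p5 and (p6 and p1)): β-rule — branch into not p5  //  not (p6 and p1).
      branch 1.1 (add not p5):
        ○ open, literals {p5=F}.
      branch 1.2 (add not (p6 and p1)):
        not (p6 and p1): β-rule — branch into not p6  //  not p1.
          branch 1.2.1 (add not p6):
            ○ open, literals {p6=F}.
          branch 1.2.2 (add not p1):
            ○ open, literals {p1=F}.
  branch 2 (add ((p4 or not p6) implies not ((p2 or p1) or (not p2 implies (p5 implies not p4))))):
    ((p4 or not p6) implies not ((p2 or p1) or (not p2 implies (p5 implies not p4)))): β-rule — branch into not (p4 or not p6)  //  not ((p2 or p1) or (not p2 implies (p5 implies not p4))).
      branch 2.1 (add not (p4 or not p6)):
        not (p4 or not p6): α-rule — add not p4, not not p6.
        ○ open, literals {p4=F, p6=T}.
      branch 2.2 (add not ((p2 or p1) or (not p2 implies (p5 implies not p4)))):
        not ((p2 or p1) or (not p2 implies (p5 implies not p4))): α-rule — add not (p2 or p1), not (not p2 implies (p5 implies not p4)).
        not (p2 or p1): α-rule — add not p2, not p1.
        not (not p2 implies (p5 implies not p4)): α-rule — add not p2, not (p5 implies not p4).
        not (p5 implies not p4): α-rule — add p5, not not p4.
        ○ open, literals {p1=F, p2=F, p4=T, p5=T}.
0 branches closed, 5 open.
Each open branch fixes some atoms; the unmentioned ones are free. Counting distinct full assignments: branch {p5=F} (p1, p2, p3, p4, p6) contributes 32 new; branch {p6=F} (p1, p2, p3, p4, p5) contributes 16 new; branch {p1=F} (p2, p3, p4, p5, p6) contributes 8 new; branch {p4=F, p6=T} (p1, p2, p3, p5) contributes 4 new; branch {p1=F, p2=F, p4=T, p5=T} (p3, p6) contributes 0 new. Total: 60.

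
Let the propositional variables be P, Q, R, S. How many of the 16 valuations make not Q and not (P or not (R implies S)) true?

3

Initial set: {T (not Q and not (P or not (R implies S)))}.
T (not Q and not (P or not (R implies S))): α-rule — add T not Q, T not (P or not (R implies S)).
T not (P or not (R implies S)): α-rule — add F P, F not (R implies S).
F not (R implies S): β-rule — branch into F R  //  T S.
  branch 1 (add F R):
    ○ open, literals {P=0, Q=0, R=0}.
  branch 2 (add T S):
    ○ open, literals {P=0, Q=0, S=1}.
0 branches closed, 2 open.
Each open branch fixes some atoms; the unmentioned ones are free. Counting distinct full assignments: branch {P=0, Q=0, R=0} (S) contributes 2 new; branch {P=0, Q=0, S=1} (R) contributes 1 new. Total: 3.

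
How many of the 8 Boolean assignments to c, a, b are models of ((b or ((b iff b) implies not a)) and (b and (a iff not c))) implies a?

Initial set: {(((b or ((b iff b) implies not a)) and (b and (a iff not c))) implies a)}.
(((b or ((b iff b) implies not a)) and (b and (a iff not c))) implies a): β-rule — branch into not ((b or ((b iff b) implies not a)) and (b and (a iff not c)))  //  a.
  branch 1 (add not ((b or ((b iff b) implies not a)) and (b and (a iff not c)))):
    not ((b or ((b iff b) implies not a)) and (b and (a iff not c))): β-rule — branch into not (b or ((b iff b) implies not a))  //  not (b and (a iff not c)).
      branch 1.1 (add not (b or ((b iff b) implies not a))):
        not (b or ((b iff b) implies not a)): α-rule — add not b, not ((b iff b) implies not a).
        not ((b iff b) implies not a): α-rule — add (b iff b), not not a.
        (b iff b): β-rule — branch into b, b  //  not b, not b.
          branch 1.1.1 (add b, b):
            × closes — contains both b and not b.
          branch 1.1.2 (add not b, not b):
            ○ open, literals {a=1, b=0}.
      branch 1.2 (add not (b and (a iff not c))):
        not (b and (a iff not c)): β-rule — branch into not b  //  not (a iff not c).
          branch 1.2.1 (add not b):
            ○ open, literals {b=0}.
          branch 1.2.2 (add not (a iff not c)):
            not (a iff not c): β-rule — branch into a, not not c  //  not a, not c.
              branch 1.2.2.1 (add a, not not c):
                ○ open, literals {a=1, c=1}.
              branch 1.2.2.2 (add not a, not c):
                ○ open, literals {a=0, c=0}.
  branch 2 (add a):
    ○ open, literals {a=1}.
1 branch closed, 5 open.
Each open branch fixes some atoms; the unmentioned ones are free. Counting distinct full assignments: branch {a=1, b=0} (c) contributes 2 new; branch {b=0} (c, a) contributes 2 new; branch {a=1, c=1} (b) contributes 1 new; branch {a=0, c=0} (b) contributes 1 new; branch {a=1} (c, b) contributes 1 new. Total: 7.

7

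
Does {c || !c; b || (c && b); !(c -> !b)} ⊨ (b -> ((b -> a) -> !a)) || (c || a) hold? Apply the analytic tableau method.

Initial set: {T (c || !c); T (b || (c && b)); T !(c -> !b); F ((b -> ((b -> a) -> !a)) || (c || a))}.
T !(c -> !b): α-rule — add T c, F !b.
F ((b -> ((b -> a) -> !a)) || (c || a)): α-rule — add F (b -> ((b -> a) -> !a)), F (c || a).
F (b -> ((b -> a) -> !a)): α-rule — add T b, F ((b -> a) -> !a).
F (c || a): α-rule — add F c, F a.
× closes — contains both c and !c.
All 1 branch closes.
Every branch closed, so the premises entail the conclusion.

Yes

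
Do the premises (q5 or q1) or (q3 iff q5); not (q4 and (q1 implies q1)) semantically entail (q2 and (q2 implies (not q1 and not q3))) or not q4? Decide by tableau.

Yes

Initial set: {T ((q5 or q1) or (q3 iff q5)); T not (q4 and (q1 implies q1)); F ((q2 and (q2 implies (not q1 and not q3))) or not q4)}.
F ((q2 and (q2 implies (not q1 and not q3))) or not q4): α-rule — add F (q2 and (q2 implies (not q1 and not q3))), F not q4.
T ((q5 or q1) or (q3 iff q5)): β-rule — branch into T (q5 or q1)  //  T (q3 iff q5).
  branch 1 (add T (q5 or q1)):
    T not (q4 and (q1 implies q1)): β-rule — branch into F q4  //  F (q1 implies q1).
      branch 1.1 (add F q4):
        × closes — contains both q4 and not q4.
      branch 1.2 (add F (q1 implies q1)):
        F (q1 implies q1): α-rule — add T q1, F q1.
        × closes — contains both q1 and not q1.
  branch 2 (add T (q3 iff q5)):
    T not (q4 and (q1 implies q1)): β-rule — branch into F q4  //  F (q1 implies q1).
      branch 2.1 (add F q4):
        × closes — contains both q4 and not q4.
      branch 2.2 (add F (q1 implies q1)):
        F (q1 implies q1): α-rule — add T q1, F q1.
        × closes — contains both q1 and not q1.
All 4 branches close.
Every branch closed, so the premises entail the conclusion.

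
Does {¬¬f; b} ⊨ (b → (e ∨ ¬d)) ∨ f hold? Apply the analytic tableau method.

Initial set: {T ¬¬f; T b; F ((b → (e ∨ ¬d)) ∨ f)}.
T ¬¬f: drop double negation, giving T f.
F ((b → (e ∨ ¬d)) ∨ f): α-rule — add F (b → (e ∨ ¬d)), F f.
× closes — contains both f and ¬f.
All 1 branch closes.
Every branch closed, so the premises entail the conclusion.

Yes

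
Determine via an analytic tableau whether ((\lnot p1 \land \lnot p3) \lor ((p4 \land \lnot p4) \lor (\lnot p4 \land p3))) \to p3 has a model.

Initial set: {(((\lnot p1 \land \lnot p3) \lor ((p4 \land \lnot p4) \lor (\lnot p4 \land p3))) \to p3)}.
(((\lnot p1 \land \lnot p3) \lor ((p4 \land \lnot p4) \lor (\lnot p4 \land p3))) \to p3): β-rule — branch into \lnot ((\lnot p1 \land \lnot p3) \lor ((p4 \land \lnot p4) \lor (\lnot p4 \land p3)))  //  p3.
  branch 1 (add \lnot ((\lnot p1 \land \lnot p3) \lor ((p4 \land \lnot p4) \lor (\lnot p4 \land p3)))):
    \lnot ((\lnot p1 \land \lnot p3) \lor ((p4 \land \lnot p4) \lor (\lnot p4 \land p3))): α-rule — add \lnot (\lnot p1 \land \lnot p3), \lnot ((p4 \land \lnot p4) \lor (\lnot p4 \land p3)).
    \lnot ((p4 \land \lnot p4) \lor (\lnot p4 \land p3)): α-rule — add \lnot (p4 \land \lnot p4), \lnot (\lnot p4 \land p3).
    \lnot (\lnot p1 \land \lnot p3): β-rule — branch into \lnot \lnot p1  //  \lnot \lnot p3.
      branch 1.1 (add \lnot \lnot p1):
        \lnot (p4 \land \lnot p4): β-rule — branch into \lnot p4  //  \lnot \lnot p4.
          branch 1.1.1 (add \lnot p4):
            \lnot (\lnot p4 \land p3): β-rule — branch into \lnot \lnot p4  //  \lnot p3.
              branch 1.1.1.1 (add \lnot \lnot p4):
                × closes — contains both p4 and \lnot p4.
              branch 1.1.1.2 (add \lnot p3):
                ○ open, literals {p1=1, p3=0, p4=0}.
          branch 1.1.2 (add \lnot \lnot p4):
            \lnot (\lnot p4 \land p3): β-rule — branch into \lnot \lnot p4  //  \lnot p3.
              branch 1.1.2.1 (add \lnot \lnot p4):
                ○ open, literals {p1=1, p4=1}.
              branch 1.1.2.2 (add \lnot p3):
                ○ open, literals {p1=1, p3=0, p4=1}.
      branch 1.2 (add \lnot \lnot p3):
        \lnot (p4 \land \lnot p4): β-rule — branch into \lnot p4  //  \lnot \lnot p4.
          branch 1.2.1 (add \lnot p4):
            \lnot (\lnot p4 \land p3): β-rule — branch into \lnot \lnot p4  //  \lnot p3.
              branch 1.2.1.1 (add \lnot \lnot p4):
                × closes — contains both p4 and \lnot p4.
              branch 1.2.1.2 (add \lnot p3):
                × closes — contains both p3 and \lnot p3.
          branch 1.2.2 (add \lnot \lnot p4):
            \lnot (\lnot p4 \land p3): β-rule — branch into \lnot \lnot p4  //  \lnot p3.
              branch 1.2.2.1 (add \lnot \lnot p4):
                ○ open, literals {p3=1, p4=1}.
              branch 1.2.2.2 (add \lnot p3):
                × closes — contains both p3 and \lnot p3.
  branch 2 (add p3):
    ○ open, literals {p3=1}.
4 branches closed, 5 open.
An open branch gives a satisfying assignment: p1=1, p3=0, p4=0.

Satisfiable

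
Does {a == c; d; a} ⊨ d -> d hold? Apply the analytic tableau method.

Yes

Initial set: {(a == c); d; a; !(d -> d)}.
!(d -> d): α-rule — add d, !d.
× closes — contains both d and !d.
All 1 branch closes.
Every branch closed, so the premises entail the conclusion.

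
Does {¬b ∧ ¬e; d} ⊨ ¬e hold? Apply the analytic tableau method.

Yes

Initial set: {(¬b ∧ ¬e); d; ¬¬e}.
(¬b ∧ ¬e): α-rule — add ¬b, ¬e.
× closes — contains both e and ¬e.
All 1 branch closes.
Every branch closed, so the premises entail the conclusion.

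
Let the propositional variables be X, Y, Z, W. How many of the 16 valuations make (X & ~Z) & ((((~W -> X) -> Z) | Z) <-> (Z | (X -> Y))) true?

Initial set: {T ((X & ~Z) & ((((~W -> X) -> Z) | Z) <-> (Z | (X -> Y))))}.
T ((X & ~Z) & ((((~W -> X) -> Z) | Z) <-> (Z | (X -> Y)))): α-rule — add T (X & ~Z), T ((((~W -> X) -> Z) | Z) <-> (Z | (X -> Y))).
T (X & ~Z): α-rule — add T X, T ~Z.
T ((((~W -> X) -> Z) | Z) <-> (Z | (X -> Y))): β-rule — branch into T (((~W -> X) -> Z) | Z), T (Z | (X -> Y))  //  F (((~W -> X) -> Z) | Z), F (Z | (X -> Y)).
  branch 1 (add T (((~W -> X) -> Z) | Z), T (Z | (X -> Y))):
    T (((~W -> X) -> Z) | Z): β-rule — branch into T ((~W -> X) -> Z)  //  T Z.
      branch 1.1 (add T ((~W -> X) -> Z)):
        T (Z | (X -> Y)): β-rule — branch into T Z  //  T (X -> Y).
          branch 1.1.1 (add T Z):
            × closes — contains both Z and ~Z.
          branch 1.1.2 (add T (X -> Y)):
            T ((~W -> X) -> Z): β-rule — branch into F (~W -> X)  //  T Z.
              branch 1.1.2.1 (add F (~W -> X)):
                F (~W -> X): α-rule — add T ~W, F X.
                × closes — contains both X and ~X.
              branch 1.1.2.2 (add T Z):
                × closes — contains both Z and ~Z.
      branch 1.2 (add T Z):
        × closes — contains both Z and ~Z.
  branch 2 (add F (((~W -> X) -> Z) | Z), F (Z | (X -> Y))):
    F (((~W -> X) -> Z) | Z): α-rule — add F ((~W -> X) -> Z), F Z.
    F (Z | (X -> Y)): α-rule — add F Z, F (X -> Y).
    F ((~W -> X) -> Z): α-rule — add T (~W -> X), F Z.
    F (X -> Y): α-rule — add T X, F Y.
    T (~W -> X): β-rule — branch into F ~W  //  T X.
      branch 2.1 (add F ~W):
        ○ open, literals {W=true, X=true, Y=false, Z=false}.
      branch 2.2 (add T X):
        ○ open, literals {X=true, Y=false, Z=false}.
4 branches closed, 2 open.
Each open branch fixes some atoms; the unmentioned ones are free. Counting distinct full assignments: branch {W=true, X=true, Y=false, Z=false} (none free) contributes 1 new; branch {X=true, Y=false, Z=false} (W) contributes 1 new. Total: 2.

2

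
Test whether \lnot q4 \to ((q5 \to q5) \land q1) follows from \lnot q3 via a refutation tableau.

No

Initial set: {T \lnot q3; F (\lnot q4 \to ((q5 \to q5) \land q1))}.
F (\lnot q4 \to ((q5 \to q5) \land q1)): α-rule — add T \lnot q4, F ((q5 \to q5) \land q1).
F ((q5 \to q5) \land q1): β-rule — branch into F (q5 \to q5)  //  F q1.
  branch 1 (add F (q5 \to q5)):
    F (q5 \to q5): α-rule — add T q5, F q5.
    × closes — contains both q5 and \lnot q5.
  branch 2 (add F q1):
    ○ open, literals {q1=F, q3=F, q4=F}.
1 branch closed, 1 open.
An open branch gives a countermodel: q1=F, q3=F, q4=F (unmentioned atoms arbitrary); the premises hold there but the conclusion fails.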